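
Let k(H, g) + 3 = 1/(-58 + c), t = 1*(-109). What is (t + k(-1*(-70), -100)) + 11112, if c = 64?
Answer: 66001/6 ≈ 11000.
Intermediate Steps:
t = -109
k(H, g) = -17/6 (k(H, g) = -3 + 1/(-58 + 64) = -3 + 1/6 = -3 + ⅙ = -17/6)
(t + k(-1*(-70), -100)) + 11112 = (-109 - 17/6) + 11112 = -671/6 + 11112 = 66001/6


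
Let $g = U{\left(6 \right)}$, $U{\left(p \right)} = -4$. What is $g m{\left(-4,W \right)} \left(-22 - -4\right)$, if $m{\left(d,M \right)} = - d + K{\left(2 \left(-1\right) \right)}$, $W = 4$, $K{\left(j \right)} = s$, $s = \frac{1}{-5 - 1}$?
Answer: $276$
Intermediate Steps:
$s = - \frac{1}{6}$ ($s = \frac{1}{-6} = - \frac{1}{6} \approx -0.16667$)
$K{\left(j \right)} = - \frac{1}{6}$
$m{\left(d,M \right)} = - \frac{1}{6} - d$ ($m{\left(d,M \right)} = - d - \frac{1}{6} = - \frac{1}{6} - d$)
$g = -4$
$g m{\left(-4,W \right)} \left(-22 - -4\right) = - 4 \left(- \frac{1}{6} - -4\right) \left(-22 - -4\right) = - 4 \left(- \frac{1}{6} + 4\right) \left(-22 + 4\right) = \left(-4\right) \frac{23}{6} \left(-18\right) = \left(- \frac{46}{3}\right) \left(-18\right) = 276$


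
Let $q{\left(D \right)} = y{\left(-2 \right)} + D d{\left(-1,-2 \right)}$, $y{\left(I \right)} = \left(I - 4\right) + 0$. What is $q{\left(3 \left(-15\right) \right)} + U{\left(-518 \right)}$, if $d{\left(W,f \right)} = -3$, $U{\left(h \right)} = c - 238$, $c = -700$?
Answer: $-809$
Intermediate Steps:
$y{\left(I \right)} = -4 + I$ ($y{\left(I \right)} = \left(-4 + I\right) + 0 = -4 + I$)
$U{\left(h \right)} = -938$ ($U{\left(h \right)} = -700 - 238 = -938$)
$q{\left(D \right)} = -6 - 3 D$ ($q{\left(D \right)} = \left(-4 - 2\right) + D \left(-3\right) = -6 - 3 D$)
$q{\left(3 \left(-15\right) \right)} + U{\left(-518 \right)} = \left(-6 - 3 \cdot 3 \left(-15\right)\right) - 938 = \left(-6 - -135\right) - 938 = \left(-6 + 135\right) - 938 = 129 - 938 = -809$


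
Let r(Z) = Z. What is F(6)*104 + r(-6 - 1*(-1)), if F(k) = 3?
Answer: 307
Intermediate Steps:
F(6)*104 + r(-6 - 1*(-1)) = 3*104 + (-6 - 1*(-1)) = 312 + (-6 + 1) = 312 - 5 = 307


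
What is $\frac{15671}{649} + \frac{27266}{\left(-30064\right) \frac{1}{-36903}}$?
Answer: $\frac{326746557223}{9755768} \approx 33493.0$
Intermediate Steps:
$\frac{15671}{649} + \frac{27266}{\left(-30064\right) \frac{1}{-36903}} = 15671 \cdot \frac{1}{649} + \frac{27266}{\left(-30064\right) \left(- \frac{1}{36903}\right)} = \frac{15671}{649} + \frac{27266}{\frac{30064}{36903}} = \frac{15671}{649} + 27266 \cdot \frac{36903}{30064} = \frac{15671}{649} + \frac{503098599}{15032} = \frac{326746557223}{9755768}$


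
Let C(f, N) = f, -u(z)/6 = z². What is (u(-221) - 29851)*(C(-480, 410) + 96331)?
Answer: -30950000347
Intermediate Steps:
u(z) = -6*z²
(u(-221) - 29851)*(C(-480, 410) + 96331) = (-6*(-221)² - 29851)*(-480 + 96331) = (-6*48841 - 29851)*95851 = (-293046 - 29851)*95851 = -322897*95851 = -30950000347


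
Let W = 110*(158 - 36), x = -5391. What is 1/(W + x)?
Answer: 1/8029 ≈ 0.00012455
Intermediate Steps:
W = 13420 (W = 110*122 = 13420)
1/(W + x) = 1/(13420 - 5391) = 1/8029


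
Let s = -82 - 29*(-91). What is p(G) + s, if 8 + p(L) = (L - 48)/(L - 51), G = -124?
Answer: 446247/175 ≈ 2550.0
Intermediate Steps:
s = 2557 (s = -82 + 2639 = 2557)
p(L) = -8 + (-48 + L)/(-51 + L) (p(L) = -8 + (L - 48)/(L - 51) = -8 + (-48 + L)/(-51 + L))
p(G) + s = (360 - 7*(-124))/(-51 - 124) + 2557 = (360 + 868)/(-175) + 2557 = -1/175*1228 + 2557 = -1228/175 + 2557 = 446247/175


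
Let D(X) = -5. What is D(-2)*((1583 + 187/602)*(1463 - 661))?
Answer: -1911071765/301 ≈ -6.3491e+6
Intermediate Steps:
D(-2)*((1583 + 187/602)*(1463 - 661)) = -5*(1583 + 187/602)*(1463 - 661) = -5*(1583 + 187*(1/602))*802 = -5*(1583 + 187/602)*802 = -4765765*802/602 = -5*382214353/301 = -1911071765/301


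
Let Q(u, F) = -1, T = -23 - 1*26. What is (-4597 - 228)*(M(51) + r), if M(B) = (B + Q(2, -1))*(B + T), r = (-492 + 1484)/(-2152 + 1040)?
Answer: -66469200/139 ≈ -4.7820e+5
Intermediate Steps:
T = -49 (T = -23 - 26 = -49)
r = -124/139 (r = 992/(-1112) = 992*(-1/1112) = -124/139 ≈ -0.89209)
M(B) = (-1 + B)*(-49 + B) (M(B) = (B - 1)*(B - 49) = (-1 + B)*(-49 + B))
(-4597 - 228)*(M(51) + r) = (-4597 - 228)*((49 + 51² - 50*51) - 124/139) = -4825*((49 + 2601 - 2550) - 124/139) = -4825*(100 - 124/139) = -4825*13776/139 = -66469200/139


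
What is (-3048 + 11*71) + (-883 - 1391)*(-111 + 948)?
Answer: -1905605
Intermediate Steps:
(-3048 + 11*71) + (-883 - 1391)*(-111 + 948) = (-3048 + 781) - 2274*837 = -2267 - 1903338 = -1905605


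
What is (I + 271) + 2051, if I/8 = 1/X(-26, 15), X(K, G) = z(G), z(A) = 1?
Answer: 2330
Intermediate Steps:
X(K, G) = 1
I = 8 (I = 8/1 = 8*1 = 8)
(I + 271) + 2051 = (8 + 271) + 2051 = 279 + 2051 = 2330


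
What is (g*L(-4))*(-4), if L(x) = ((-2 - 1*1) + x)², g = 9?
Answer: -1764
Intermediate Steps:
L(x) = (-3 + x)² (L(x) = ((-2 - 1) + x)² = (-3 + x)²)
(g*L(-4))*(-4) = (9*(-3 - 4)²)*(-4) = (9*(-7)²)*(-4) = (9*49)*(-4) = 441*(-4) = -1764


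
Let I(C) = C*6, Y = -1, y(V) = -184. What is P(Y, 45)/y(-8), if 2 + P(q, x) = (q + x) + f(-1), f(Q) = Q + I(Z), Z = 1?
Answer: -47/184 ≈ -0.25543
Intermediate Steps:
I(C) = 6*C
f(Q) = 6 + Q (f(Q) = Q + 6*1 = Q + 6 = 6 + Q)
P(q, x) = 3 + q + x (P(q, x) = -2 + ((q + x) + (6 - 1)) = -2 + ((q + x) + 5) = -2 + (5 + q + x) = 3 + q + x)
P(Y, 45)/y(-8) = (3 - 1 + 45)/(-184) = 47*(-1/184) = -47/184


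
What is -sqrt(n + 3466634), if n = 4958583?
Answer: -17*sqrt(29153) ≈ -2902.6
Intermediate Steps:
-sqrt(n + 3466634) = -sqrt(4958583 + 3466634) = -sqrt(8425217) = -17*sqrt(29153)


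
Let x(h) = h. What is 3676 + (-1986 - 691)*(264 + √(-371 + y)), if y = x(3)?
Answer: -703052 - 10708*I*√23 ≈ -7.0305e+5 - 51354.0*I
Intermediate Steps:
y = 3
3676 + (-1986 - 691)*(264 + √(-371 + y)) = 3676 + (-1986 - 691)*(264 + √(-371 + 3)) = 3676 - 2677*(264 + √(-368)) = 3676 - 2677*(264 + 4*I*√23) = 3676 + (-706728 - 10708*I*√23) = -703052 - 10708*I*√23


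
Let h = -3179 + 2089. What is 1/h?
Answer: -1/1090 ≈ -0.00091743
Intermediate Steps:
h = -1090
1/h = 1/(-1090) = -1/1090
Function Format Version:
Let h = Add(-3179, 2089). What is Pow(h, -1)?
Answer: Rational(-1, 1090) ≈ -0.00091743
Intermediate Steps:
h = -1090
Pow(h, -1) = Pow(-1090, -1) = Rational(-1, 1090)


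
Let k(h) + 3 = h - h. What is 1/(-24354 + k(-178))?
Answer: -1/24357 ≈ -4.1056e-5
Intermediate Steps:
k(h) = -3 (k(h) = -3 + (h - h) = -3 + 0 = -3)
1/(-24354 + k(-178)) = 1/(-24354 - 3) = 1/(-24357) = -1/24357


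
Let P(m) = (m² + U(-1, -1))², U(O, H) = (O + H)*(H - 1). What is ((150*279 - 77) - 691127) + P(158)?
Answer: 622751670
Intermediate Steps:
U(O, H) = (-1 + H)*(H + O) (U(O, H) = (H + O)*(-1 + H) = (-1 + H)*(H + O))
P(m) = (4 + m²)² (P(m) = (m² + ((-1)² - 1*(-1) - 1*(-1) - 1*(-1)))² = (m² + (1 + 1 + 1 + 1))² = (m² + 4)² = (4 + m²)²)
((150*279 - 77) - 691127) + P(158) = ((150*279 - 77) - 691127) + (4 + 158²)² = ((41850 - 77) - 691127) + (4 + 24964)² = (41773 - 691127) + 24968² = -649354 + 623401024 = 622751670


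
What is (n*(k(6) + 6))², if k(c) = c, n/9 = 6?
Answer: 419904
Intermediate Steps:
n = 54 (n = 9*6 = 54)
(n*(k(6) + 6))² = (54*(6 + 6))² = (54*12)² = 648² = 419904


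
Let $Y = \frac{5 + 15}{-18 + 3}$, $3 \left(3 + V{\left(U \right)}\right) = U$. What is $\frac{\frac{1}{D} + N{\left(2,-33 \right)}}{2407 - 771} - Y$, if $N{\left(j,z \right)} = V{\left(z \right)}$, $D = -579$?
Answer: $\frac{418295}{315748} \approx 1.3248$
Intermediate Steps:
$V{\left(U \right)} = -3 + \frac{U}{3}$
$N{\left(j,z \right)} = -3 + \frac{z}{3}$
$Y = - \frac{4}{3}$ ($Y = \frac{20}{-15} = 20 \left(- \frac{1}{15}\right) = - \frac{4}{3} \approx -1.3333$)
$\frac{\frac{1}{D} + N{\left(2,-33 \right)}}{2407 - 771} - Y = \frac{\frac{1}{-579} + \left(-3 + \frac{1}{3} \left(-33\right)\right)}{2407 - 771} - - \frac{4}{3} = \frac{- \frac{1}{579} - 14}{1636} + \frac{4}{3} = \left(- \frac{1}{579} - 14\right) \frac{1}{1636} + \frac{4}{3} = \left(- \frac{8107}{579}\right) \frac{1}{1636} + \frac{4}{3} = - \frac{8107}{947244} + \frac{4}{3} = \frac{418295}{315748}$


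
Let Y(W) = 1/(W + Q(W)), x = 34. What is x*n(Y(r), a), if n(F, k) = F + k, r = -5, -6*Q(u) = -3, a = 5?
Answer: 1462/9 ≈ 162.44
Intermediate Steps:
Q(u) = 1/2 (Q(u) = -1/6*(-3) = 1/2)
Y(W) = 1/(1/2 + W) (Y(W) = 1/(W + 1/2) = 1/(1/2 + W))
x*n(Y(r), a) = 34*(2/(1 + 2*(-5)) + 5) = 34*(2/(1 - 10) + 5) = 34*(2/(-9) + 5) = 34*(2*(-1/9) + 5) = 34*(-2/9 + 5) = 34*(43/9) = 1462/9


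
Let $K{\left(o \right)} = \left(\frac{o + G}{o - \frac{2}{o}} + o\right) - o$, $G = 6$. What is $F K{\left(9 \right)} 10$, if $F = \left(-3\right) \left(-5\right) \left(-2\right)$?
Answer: $- \frac{40500}{79} \approx -512.66$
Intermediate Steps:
$F = -30$ ($F = 15 \left(-2\right) = -30$)
$K{\left(o \right)} = \frac{6 + o}{o - \frac{2}{o}}$ ($K{\left(o \right)} = \left(\frac{o + 6}{o - \frac{2}{o}} + o\right) - o = \left(\frac{6 + o}{o - \frac{2}{o}} + o\right) - o = \left(o + \frac{6 + o}{o - \frac{2}{o}}\right) - o = \frac{6 + o}{o - \frac{2}{o}}$)
$F K{\left(9 \right)} 10 = - 30 \frac{9 \left(6 + 9\right)}{-2 + 9^{2}} \cdot 10 = - 30 \cdot 9 \frac{1}{-2 + 81} \cdot 15 \cdot 10 = - 30 \cdot 9 \cdot \frac{1}{79} \cdot 15 \cdot 10 = \left(-30\right) \frac{135}{79} \cdot 10 = \left(- \frac{4050}{79}\right) 10 = - \frac{40500}{79}$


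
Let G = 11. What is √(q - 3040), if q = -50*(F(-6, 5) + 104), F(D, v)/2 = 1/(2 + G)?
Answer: 2*I*√348465/13 ≈ 90.817*I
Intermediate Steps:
F(D, v) = 2/13 (F(D, v) = 2/(2 + 11) = 2/13)
q = -67700/13 (q = -50*(2/13 + 104) = -50*1354/13 = -67700/13 ≈ -5207.7)
√(q - 3040) = √(-67700/13 - 3040) = √(-107220/13) = 2*I*√348465/13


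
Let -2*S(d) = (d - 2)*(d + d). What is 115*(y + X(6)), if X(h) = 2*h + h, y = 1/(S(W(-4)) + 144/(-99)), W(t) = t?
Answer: 115667/56 ≈ 2065.5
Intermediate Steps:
S(d) = -d*(-2 + d) (S(d) = -(d - 2)*(d + d)/2 = -(-2 + d)*2*d/2 = -d*(-2 + d))
y = -11/280 (y = 1/(-4*(2 - 1*(-4)) + 144/(-99)) = 1/(-4*(2 + 4) + 144*(-1/99)) = 1/(-4*6 - 16/11) = 1/(-24 - 16/11) = 1/(-280/11) = -11/280 ≈ -0.039286)
X(h) = 3*h
115*(y + X(6)) = 115*(-11/280 + 3*6) = 115*(-11/280 + 18) = 115*(5029/280) = 115667/56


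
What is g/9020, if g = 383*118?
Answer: 22597/4510 ≈ 5.0104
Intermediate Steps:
g = 45194
g/9020 = 45194/9020 = 45194*(1/9020) = 22597/4510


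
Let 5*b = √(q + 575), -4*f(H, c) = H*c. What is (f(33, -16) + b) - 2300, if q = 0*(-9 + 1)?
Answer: -2168 + √23 ≈ -2163.2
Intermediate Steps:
q = 0 (q = 0*(-8) = 0)
f(H, c) = -H*c/4
b = √23 (b = √(0 + 575)/5 = √575/5 = (5*√23)/5 = √23 ≈ 4.7958)
(f(33, -16) + b) - 2300 = (-¼*33*(-16) + √23) - 2300 = (132 + √23) - 2300 = -2168 + √23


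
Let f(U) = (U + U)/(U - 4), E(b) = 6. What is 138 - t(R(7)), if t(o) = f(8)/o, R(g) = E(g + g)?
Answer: 412/3 ≈ 137.33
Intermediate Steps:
f(U) = 2*U/(-4 + U) (f(U) = (2*U)/(-4 + U) = 2*U/(-4 + U))
R(g) = 6
t(o) = 4/o (t(o) = (2*8/(-4 + 8))/o = (2*8/4)/o = (2*8*(¼))/o = 4/o)
138 - t(R(7)) = 138 - 4/6 = 138 - 1*⅔ = 138 - ⅔ = 412/3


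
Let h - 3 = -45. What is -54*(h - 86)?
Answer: 6912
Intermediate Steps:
h = -42 (h = 3 - 45 = -42)
-54*(h - 86) = -54*(-42 - 86) = -54*(-128) = 6912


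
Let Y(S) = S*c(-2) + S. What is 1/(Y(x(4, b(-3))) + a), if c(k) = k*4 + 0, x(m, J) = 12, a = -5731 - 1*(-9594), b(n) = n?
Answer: 1/3779 ≈ 0.00026462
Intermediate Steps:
a = 3863 (a = -5731 + 9594 = 3863)
c(k) = 4*k (c(k) = 4*k + 0 = 4*k)
Y(S) = -7*S (Y(S) = S*(4*(-2)) + S = S*(-8) + S = -8*S + S = -7*S)
1/(Y(x(4, b(-3))) + a) = 1/(-7*12 + 3863) = 1/(-84 + 3863) = 1/3779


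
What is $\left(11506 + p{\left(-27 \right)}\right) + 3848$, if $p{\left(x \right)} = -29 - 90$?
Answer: $15235$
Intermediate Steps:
$p{\left(x \right)} = -119$ ($p{\left(x \right)} = -29 - 90 = -119$)
$\left(11506 + p{\left(-27 \right)}\right) + 3848 = \left(11506 - 119\right) + 3848 = 11387 + 3848 = 15235$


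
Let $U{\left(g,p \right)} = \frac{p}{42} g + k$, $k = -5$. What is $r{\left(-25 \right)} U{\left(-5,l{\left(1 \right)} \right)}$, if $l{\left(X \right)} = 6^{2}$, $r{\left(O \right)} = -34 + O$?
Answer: $\frac{3835}{7} \approx 547.86$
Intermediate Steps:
$l{\left(X \right)} = 36$
$U{\left(g,p \right)} = -5 + \frac{g p}{42}$ ($U{\left(g,p \right)} = \frac{p}{42} g - 5 = \frac{g p}{42} - 5 = -5 + \frac{g p}{42}$)
$r{\left(-25 \right)} U{\left(-5,l{\left(1 \right)} \right)} = \left(-34 - 25\right) \left(-5 + \frac{1}{42} \left(-5\right) 36\right) = - 59 \left(-5 - \frac{30}{7}\right) = \left(-59\right) \left(- \frac{65}{7}\right) = \frac{3835}{7}$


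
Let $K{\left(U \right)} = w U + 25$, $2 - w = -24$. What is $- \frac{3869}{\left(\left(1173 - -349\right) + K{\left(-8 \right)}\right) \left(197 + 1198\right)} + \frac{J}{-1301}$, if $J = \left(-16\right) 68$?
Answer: $\frac{2027247071}{2430144405} \approx 0.83421$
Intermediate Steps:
$w = 26$ ($w = 2 - -24 = 2 + 24 = 26$)
$K{\left(U \right)} = 25 + 26 U$ ($K{\left(U \right)} = 26 U + 25 = 25 + 26 U$)
$J = -1088$
$- \frac{3869}{\left(\left(1173 - -349\right) + K{\left(-8 \right)}\right) \left(197 + 1198\right)} + \frac{J}{-1301} = - \frac{3869}{\left(\left(1173 - -349\right) + \left(25 + 26 \left(-8\right)\right)\right) \left(197 + 1198\right)} - \frac{1088}{-1301} = - \frac{3869}{\left(\left(1173 + 349\right) + \left(25 - 208\right)\right) 1395} - - \frac{1088}{1301} = - \frac{3869}{\left(1522 - 183\right) 1395} + \frac{1088}{1301} = - \frac{3869}{1339 \cdot 1395} + \frac{1088}{1301} = - \frac{3869}{1867905} + \frac{1088}{1301} = \frac{2027247071}{2430144405}$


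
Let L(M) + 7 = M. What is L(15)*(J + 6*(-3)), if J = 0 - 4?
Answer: -176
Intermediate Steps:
J = -4
L(M) = -7 + M
L(15)*(J + 6*(-3)) = (-7 + 15)*(-4 + 6*(-3)) = 8*(-4 - 18) = 8*(-22) = -176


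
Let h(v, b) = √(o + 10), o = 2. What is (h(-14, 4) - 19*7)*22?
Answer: -2926 + 44*√3 ≈ -2849.8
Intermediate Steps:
h(v, b) = 2*√3 (h(v, b) = √(2 + 10) = √12 = 2*√3)
(h(-14, 4) - 19*7)*22 = (2*√3 - 19*7)*22 = (2*√3 - 133)*22 = (-133 + 2*√3)*22 = -2926 + 44*√3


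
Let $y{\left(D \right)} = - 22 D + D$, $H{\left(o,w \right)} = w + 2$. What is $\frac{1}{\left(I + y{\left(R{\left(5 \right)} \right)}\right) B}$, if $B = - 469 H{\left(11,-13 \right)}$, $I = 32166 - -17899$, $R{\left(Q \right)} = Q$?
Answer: $\frac{1}{257743640} \approx 3.8798 \cdot 10^{-9}$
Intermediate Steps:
$I = 50065$ ($I = 32166 + 17899 = 50065$)
$H{\left(o,w \right)} = 2 + w$
$y{\left(D \right)} = - 21 D$
$B = 5159$ ($B = - 469 \left(2 - 13\right) = \left(-469\right) \left(-11\right) = 5159$)
$\frac{1}{\left(I + y{\left(R{\left(5 \right)} \right)}\right) B} = \frac{1}{\left(50065 - 105\right) 5159} = \frac{1}{50065 - 105} \cdot \frac{1}{5159} = \frac{1}{49960} \cdot \frac{1}{5159} = \frac{1}{257743640}$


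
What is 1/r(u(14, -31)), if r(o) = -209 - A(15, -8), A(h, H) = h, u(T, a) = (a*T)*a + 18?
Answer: -1/224 ≈ -0.0044643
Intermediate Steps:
u(T, a) = 18 + T*a² (u(T, a) = (T*a)*a + 18 = T*a² + 18 = 18 + T*a²)
r(o) = -224 (r(o) = -209 - 1*15 = -209 - 15 = -224)
1/r(u(14, -31)) = 1/(-224) = -1/224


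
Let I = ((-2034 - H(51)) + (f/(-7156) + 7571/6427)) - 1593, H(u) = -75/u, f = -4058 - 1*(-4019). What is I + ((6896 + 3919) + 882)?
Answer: 6311664328973/781857404 ≈ 8072.7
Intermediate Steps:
f = -39 (f = -4058 + 4019 = -39)
I = -2833721725615/781857404 (I = ((-2034 - (-75)/51) + (-39/(-7156) + 7571/6427)) - 1593 = ((-2034 - (-75)/51) + (-39*(-1/7156) + 7571*(1/6427))) - 1593 = ((-2034 - 1*(-25/17)) + (39/7156 + 7571/6427)) - 1593 = ((-2034 + 25/17) + 54428729/45991612) - 1593 = (-34553/17 + 54428729/45991612) - 1593 = -1588222881043/781857404 - 1593 = -2833721725615/781857404 ≈ -3624.3)
I + ((6896 + 3919) + 882) = -2833721725615/781857404 + ((6896 + 3919) + 882) = -2833721725615/781857404 + (10815 + 882) = -2833721725615/781857404 + 11697 = 6311664328973/781857404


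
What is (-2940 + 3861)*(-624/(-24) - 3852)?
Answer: -3523746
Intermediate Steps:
(-2940 + 3861)*(-624/(-24) - 3852) = 921*(-624*(-1/24) - 3852) = 921*(26 - 3852) = 921*(-3826) = -3523746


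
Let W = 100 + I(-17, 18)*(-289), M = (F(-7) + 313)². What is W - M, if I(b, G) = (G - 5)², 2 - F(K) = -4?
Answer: -150502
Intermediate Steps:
F(K) = 6 (F(K) = 2 - 1*(-4) = 2 + 4 = 6)
I(b, G) = (-5 + G)²
M = 101761 (M = (6 + 313)² = 319² = 101761)
W = -48741 (W = 100 + (-5 + 18)²*(-289) = 100 + 13²*(-289) = 100 + 169*(-289) = 100 - 48841 = -48741)
W - M = -48741 - 1*101761 = -48741 - 101761 = -150502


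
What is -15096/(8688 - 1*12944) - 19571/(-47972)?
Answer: 12616867/3190138 ≈ 3.9550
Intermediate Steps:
-15096/(8688 - 1*12944) - 19571/(-47972) = -15096/(8688 - 12944) - 19571*(-1/47972) = -15096/(-4256) + 19571/47972 = -15096*(-1/4256) + 19571/47972 = 1887/532 + 19571/47972 = 12616867/3190138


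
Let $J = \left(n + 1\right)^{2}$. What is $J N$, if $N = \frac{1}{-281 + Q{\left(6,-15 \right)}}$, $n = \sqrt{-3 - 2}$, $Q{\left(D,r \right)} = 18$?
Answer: $\frac{4}{263} - \frac{2 i \sqrt{5}}{263} \approx 0.015209 - 0.017004 i$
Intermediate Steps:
$n = i \sqrt{5}$ ($n = \sqrt{-5} = i \sqrt{5} \approx 2.2361 i$)
$J = \left(1 + i \sqrt{5}\right)^{2}$ ($J = \left(i \sqrt{5} + 1\right)^{2} = \left(1 + i \sqrt{5}\right)^{2} \approx -4.0 + 4.4721 i$)
$N = - \frac{1}{263}$ ($N = \frac{1}{-281 + 18} = \frac{1}{-263} = - \frac{1}{263} \approx -0.0038023$)
$J N = \left(1 + i \sqrt{5}\right)^{2} \left(- \frac{1}{263}\right) = - \frac{\left(1 + i \sqrt{5}\right)^{2}}{263}$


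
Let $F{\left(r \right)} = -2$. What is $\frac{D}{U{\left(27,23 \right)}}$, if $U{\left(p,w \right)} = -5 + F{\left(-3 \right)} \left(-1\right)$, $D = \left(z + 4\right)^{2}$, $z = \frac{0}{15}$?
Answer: $- \frac{16}{3} \approx -5.3333$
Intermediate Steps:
$z = 0$ ($z = 0 \cdot \frac{1}{15} = 0$)
$D = 16$ ($D = \left(0 + 4\right)^{2} = 4^{2} = 16$)
$U{\left(p,w \right)} = -3$ ($U{\left(p,w \right)} = -5 - -2 = -5 + 2 = -3$)
$\frac{D}{U{\left(27,23 \right)}} = \frac{16}{-3} = 16 \left(- \frac{1}{3}\right) = - \frac{16}{3}$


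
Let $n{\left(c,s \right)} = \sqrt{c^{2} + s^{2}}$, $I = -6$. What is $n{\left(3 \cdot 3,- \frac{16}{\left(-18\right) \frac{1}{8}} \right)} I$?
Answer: $- \frac{2 \sqrt{10657}}{3} \approx -68.822$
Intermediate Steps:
$n{\left(3 \cdot 3,- \frac{16}{\left(-18\right) \frac{1}{8}} \right)} I = \sqrt{\left(3 \cdot 3\right)^{2} + \left(- \frac{16}{\left(-18\right) \frac{1}{8}}\right)^{2}} \left(-6\right) = \sqrt{9^{2} + \left(- \frac{16}{\left(-18\right) \frac{1}{8}}\right)^{2}} \left(-6\right) = \sqrt{81 + \left(- \frac{16}{- \frac{9}{4}}\right)^{2}} \left(-6\right) = \sqrt{81 + \left(\left(-16\right) \left(- \frac{4}{9}\right)\right)^{2}} \left(-6\right) = \sqrt{81 + \left(\frac{64}{9}\right)^{2}} \left(-6\right) = \sqrt{81 + \frac{4096}{81}} \left(-6\right) = \sqrt{\frac{10657}{81}} \left(-6\right) = \frac{\sqrt{10657}}{9} \left(-6\right) = - \frac{2 \sqrt{10657}}{3}$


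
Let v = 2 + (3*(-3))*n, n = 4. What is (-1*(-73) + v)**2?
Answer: 1521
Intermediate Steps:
v = -34 (v = 2 + (3*(-3))*4 = 2 - 9*4 = 2 - 36 = -34)
(-1*(-73) + v)**2 = (-1*(-73) - 34)**2 = (73 - 34)**2 = 39**2 = 1521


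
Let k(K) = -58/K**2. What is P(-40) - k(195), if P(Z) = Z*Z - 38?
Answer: 59395108/38025 ≈ 1562.0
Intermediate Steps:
k(K) = -58/K**2
P(Z) = -38 + Z**2 (P(Z) = Z**2 - 38 = -38 + Z**2)
P(-40) - k(195) = (-38 + (-40)**2) - (-58)/195**2 = (-38 + 1600) - (-58)/38025 = 1562 - 1*(-58/38025) = 1562 + 58/38025 = 59395108/38025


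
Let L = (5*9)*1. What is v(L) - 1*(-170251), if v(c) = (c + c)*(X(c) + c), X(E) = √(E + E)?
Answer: 174301 + 270*√10 ≈ 1.7515e+5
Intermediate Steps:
L = 45 (L = 45*1 = 45)
X(E) = √2*√E (X(E) = √(2*E) = √2*√E)
v(c) = 2*c*(c + √2*√c) (v(c) = (c + c)*(√2*√c + c) = (2*c)*(c + √2*√c) = 2*c*(c + √2*√c))
v(L) - 1*(-170251) = 2*45*(45 + √2*√45) - 1*(-170251) = 2*45*(45 + √2*(3*√5)) + 170251 = 2*45*(45 + 3*√10) + 170251 = (4050 + 270*√10) + 170251 = 174301 + 270*√10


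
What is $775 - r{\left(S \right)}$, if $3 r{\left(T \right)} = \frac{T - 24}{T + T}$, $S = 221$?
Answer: $\frac{1027453}{1326} \approx 774.85$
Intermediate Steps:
$r{\left(T \right)} = \frac{-24 + T}{6 T}$ ($r{\left(T \right)} = \frac{\left(T - 24\right) \frac{1}{T + T}}{3} = \frac{\left(-24 + T\right) \frac{1}{2 T}}{3} = \frac{\frac{1}{2} \frac{1}{T} \left(-24 + T\right)}{3} = \frac{-24 + T}{6 T}$)
$775 - r{\left(S \right)} = 775 - \frac{-24 + 221}{6 \cdot 221} = 775 - \frac{1}{6} \cdot \frac{1}{221} \cdot 197 = 775 - \frac{197}{1326} = \frac{1027453}{1326}$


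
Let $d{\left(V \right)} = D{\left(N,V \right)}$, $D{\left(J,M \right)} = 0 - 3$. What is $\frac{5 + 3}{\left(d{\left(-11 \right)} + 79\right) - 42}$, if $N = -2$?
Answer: $\frac{4}{17} \approx 0.23529$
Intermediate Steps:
$D{\left(J,M \right)} = -3$
$d{\left(V \right)} = -3$
$\frac{5 + 3}{\left(d{\left(-11 \right)} + 79\right) - 42} = \frac{5 + 3}{\left(-3 + 79\right) - 42} = \frac{1}{76 - 42} \cdot 8 = \frac{1}{34} \cdot 8 = \frac{4}{17}$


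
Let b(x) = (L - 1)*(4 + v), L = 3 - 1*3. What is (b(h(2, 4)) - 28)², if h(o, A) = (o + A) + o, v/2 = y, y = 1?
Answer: 1156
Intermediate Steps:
v = 2 (v = 2*1 = 2)
L = 0 (L = 3 - 3 = 0)
h(o, A) = A + 2*o (h(o, A) = (A + o) + o = A + 2*o)
b(x) = -6 (b(x) = (0 - 1)*(4 + 2) = -1*6 = -6)
(b(h(2, 4)) - 28)² = (-6 - 28)² = (-34)² = 1156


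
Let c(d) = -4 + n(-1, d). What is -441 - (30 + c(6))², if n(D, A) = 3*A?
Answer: -2377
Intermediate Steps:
c(d) = -4 + 3*d
-441 - (30 + c(6))² = -441 - (30 + (-4 + 3*6))² = -441 - (30 + (-4 + 18))² = -441 - (30 + 14)² = -441 - 1*44² = -441 - 1*1936 = -441 - 1936 = -2377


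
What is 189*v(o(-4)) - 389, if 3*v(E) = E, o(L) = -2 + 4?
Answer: -263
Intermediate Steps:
o(L) = 2
v(E) = E/3
189*v(o(-4)) - 389 = 189*((⅓)*2) - 389 = 189*(⅔) - 389 = 126 - 389 = -263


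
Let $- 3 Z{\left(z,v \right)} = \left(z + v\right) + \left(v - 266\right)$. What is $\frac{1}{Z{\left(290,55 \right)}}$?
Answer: $- \frac{3}{134} \approx -0.022388$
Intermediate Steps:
$Z{\left(z,v \right)} = \frac{266}{3} - \frac{2 v}{3} - \frac{z}{3}$ ($Z{\left(z,v \right)} = - \frac{\left(z + v\right) + \left(v - 266\right)}{3} = - \frac{\left(v + z\right) + \left(-266 + v\right)}{3} = - \frac{-266 + z + 2 v}{3} = \frac{266}{3} - \frac{2 v}{3} - \frac{z}{3}$)
$\frac{1}{Z{\left(290,55 \right)}} = \frac{1}{\frac{266}{3} - \frac{110}{3} - \frac{290}{3}} = \frac{1}{- \frac{134}{3}} = - \frac{3}{134}$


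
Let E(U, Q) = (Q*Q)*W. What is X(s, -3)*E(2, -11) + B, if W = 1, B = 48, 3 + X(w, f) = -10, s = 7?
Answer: -1525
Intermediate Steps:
X(w, f) = -13 (X(w, f) = -3 - 10 = -13)
E(U, Q) = Q² (E(U, Q) = (Q*Q)*1 = Q²*1 = Q²)
X(s, -3)*E(2, -11) + B = -13*(-11)² + 48 = -13*121 + 48 = -1573 + 48 = -1525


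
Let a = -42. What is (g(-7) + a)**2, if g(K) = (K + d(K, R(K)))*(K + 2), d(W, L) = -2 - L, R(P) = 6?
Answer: 1089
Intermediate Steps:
g(K) = (-8 + K)*(2 + K) (g(K) = (K + (-2 - 1*6))*(K + 2) = (K + (-2 - 6))*(2 + K) = (K - 8)*(2 + K) = (-8 + K)*(2 + K))
(g(-7) + a)**2 = ((-16 + (-7)**2 - 6*(-7)) - 42)**2 = ((-16 + 49 + 42) - 42)**2 = (75 - 42)**2 = 33**2 = 1089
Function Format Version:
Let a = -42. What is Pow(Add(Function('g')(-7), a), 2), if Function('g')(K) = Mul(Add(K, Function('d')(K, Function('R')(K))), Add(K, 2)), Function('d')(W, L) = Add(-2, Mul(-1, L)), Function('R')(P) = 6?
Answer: 1089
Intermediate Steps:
Function('g')(K) = Mul(Add(-8, K), Add(2, K)) (Function('g')(K) = Mul(Add(K, Add(-2, Mul(-1, 6))), Add(K, 2)) = Mul(Add(K, Add(-2, -6)), Add(2, K)) = Mul(Add(K, -8), Add(2, K)) = Mul(Add(-8, K), Add(2, K)))
Pow(Add(Function('g')(-7), a), 2) = Pow(Add(Add(-16, Pow(-7, 2), Mul(-6, -7)), -42), 2) = Pow(Add(Add(-16, 49, 42), -42), 2) = Pow(Add(75, -42), 2) = Pow(33, 2) = 1089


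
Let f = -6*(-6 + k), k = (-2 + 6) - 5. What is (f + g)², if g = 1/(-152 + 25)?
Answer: 28440889/16129 ≈ 1763.3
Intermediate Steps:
k = -1 (k = 4 - 5 = -1)
f = 42 (f = -6*(-6 - 1) = -6*(-7) = 42)
g = -1/127 (g = 1/(-127) = -1/127 ≈ -0.0078740)
(f + g)² = (42 - 1/127)² = (5333/127)² = 28440889/16129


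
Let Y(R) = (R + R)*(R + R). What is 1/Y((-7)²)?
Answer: 1/9604 ≈ 0.00010412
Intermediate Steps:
Y(R) = 4*R² (Y(R) = (2*R)*(2*R) = 4*R²)
1/Y((-7)²) = 1/(4*((-7)²)²) = 1/(4*49²) = 1/(4*2401) = 1/9604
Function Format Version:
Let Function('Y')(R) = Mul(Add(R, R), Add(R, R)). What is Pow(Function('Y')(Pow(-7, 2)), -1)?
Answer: Rational(1, 9604) ≈ 0.00010412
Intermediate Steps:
Function('Y')(R) = Mul(4, Pow(R, 2)) (Function('Y')(R) = Mul(Mul(2, R), Mul(2, R)) = Mul(4, Pow(R, 2)))
Pow(Function('Y')(Pow(-7, 2)), -1) = Pow(Mul(4, Pow(Pow(-7, 2), 2)), -1) = Pow(Mul(4, Pow(49, 2)), -1) = Pow(Mul(4, 2401), -1) = Pow(9604, -1) = Rational(1, 9604)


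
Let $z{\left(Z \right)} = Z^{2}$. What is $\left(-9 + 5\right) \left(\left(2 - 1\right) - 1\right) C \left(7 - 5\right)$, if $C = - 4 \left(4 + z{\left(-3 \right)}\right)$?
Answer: $0$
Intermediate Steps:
$C = -52$ ($C = - 4 \left(4 + \left(-3\right)^{2}\right) = - 4 \left(4 + 9\right) = \left(-4\right) 13 = -52$)
$\left(-9 + 5\right) \left(\left(2 - 1\right) - 1\right) C \left(7 - 5\right) = \left(-9 + 5\right) \left(\left(2 - 1\right) - 1\right) \left(-52\right) \left(7 - 5\right) = - 4 \left(\left(2 - 1\right) - 1\right) \left(-52\right) \left(7 - 5\right) = - 4 \left(1 - 1\right) \left(-52\right) 2 = \left(-4\right) 0 \left(-52\right) 2 = 0 \left(-52\right) 2 = 0 \cdot 2 = 0$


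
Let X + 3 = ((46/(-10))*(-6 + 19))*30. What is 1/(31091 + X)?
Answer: 1/29294 ≈ 3.4137e-5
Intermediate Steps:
X = -1797 (X = -3 + ((46/(-10))*(-6 + 19))*30 = -3 + ((46*(-1/10))*13)*30 = -3 - 23/5*13*30 = -3 - 299/5*30 = -3 - 1794 = -1797)
1/(31091 + X) = 1/(31091 - 1797) = 1/29294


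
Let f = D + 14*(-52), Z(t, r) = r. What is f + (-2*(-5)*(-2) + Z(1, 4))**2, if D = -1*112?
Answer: -584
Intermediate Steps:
D = -112
f = -840 (f = -112 + 14*(-52) = -112 - 728 = -840)
f + (-2*(-5)*(-2) + Z(1, 4))**2 = -840 + (-2*(-5)*(-2) + 4)**2 = -840 + (10*(-2) + 4)**2 = -840 + (-20 + 4)**2 = -840 + (-16)**2 = -840 + 256 = -584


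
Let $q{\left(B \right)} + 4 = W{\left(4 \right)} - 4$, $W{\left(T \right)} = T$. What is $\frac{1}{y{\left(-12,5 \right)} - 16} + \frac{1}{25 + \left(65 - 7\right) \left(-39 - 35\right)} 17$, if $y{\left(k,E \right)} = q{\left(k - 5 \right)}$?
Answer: $- \frac{271}{5020} \approx -0.053984$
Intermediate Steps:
$q{\left(B \right)} = -4$ ($q{\left(B \right)} = -4 + \left(4 - 4\right) = -4 + 0 = -4$)
$y{\left(k,E \right)} = -4$
$\frac{1}{y{\left(-12,5 \right)} - 16} + \frac{1}{25 + \left(65 - 7\right) \left(-39 - 35\right)} 17 = \frac{1}{-4 - 16} + \frac{1}{25 + \left(65 - 7\right) \left(-39 - 35\right)} 17 = \frac{1}{-20} + \frac{1}{25 + 58 \left(-74\right)} 17 = - \frac{1}{20} + \frac{1}{25 - 4292} \cdot 17 = - \frac{1}{20} + \frac{1}{-4267} \cdot 17 = - \frac{1}{20} - \frac{1}{251} = - \frac{271}{5020}$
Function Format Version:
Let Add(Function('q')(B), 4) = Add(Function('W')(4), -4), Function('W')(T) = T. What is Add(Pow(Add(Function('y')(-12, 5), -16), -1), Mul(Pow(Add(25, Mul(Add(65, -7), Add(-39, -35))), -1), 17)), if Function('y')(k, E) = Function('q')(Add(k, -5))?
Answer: Rational(-271, 5020) ≈ -0.053984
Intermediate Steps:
Function('q')(B) = -4 (Function('q')(B) = Add(-4, Add(4, -4)) = Add(-4, 0) = -4)
Function('y')(k, E) = -4
Add(Pow(Add(Function('y')(-12, 5), -16), -1), Mul(Pow(Add(25, Mul(Add(65, -7), Add(-39, -35))), -1), 17)) = Add(Pow(Add(-4, -16), -1), Mul(Pow(Add(25, Mul(Add(65, -7), Add(-39, -35))), -1), 17)) = Add(Pow(-20, -1), Mul(Pow(Add(25, Mul(58, -74)), -1), 17)) = Add(Rational(-1, 20), Mul(Pow(Add(25, -4292), -1), 17)) = Add(Rational(-1, 20), Mul(Pow(-4267, -1), 17)) = Add(Rational(-1, 20), Mul(Rational(-1, 4267), 17)) = Add(Rational(-1, 20), Rational(-1, 251)) = Rational(-271, 5020)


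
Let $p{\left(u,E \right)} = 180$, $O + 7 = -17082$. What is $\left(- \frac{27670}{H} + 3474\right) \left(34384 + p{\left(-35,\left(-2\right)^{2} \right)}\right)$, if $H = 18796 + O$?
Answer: $\frac{204012212672}{1707} \approx 1.1952 \cdot 10^{8}$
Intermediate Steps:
$O = -17089$ ($O = -7 - 17082 = -17089$)
$H = 1707$ ($H = 18796 - 17089 = 1707$)
$\left(- \frac{27670}{H} + 3474\right) \left(34384 + p{\left(-35,\left(-2\right)^{2} \right)}\right) = \left(- \frac{27670}{1707} + 3474\right) \left(34384 + 180\right) = \left(\left(-27670\right) \frac{1}{1707} + 3474\right) 34564 = \left(- \frac{27670}{1707} + 3474\right) 34564 = \frac{5902448}{1707} \cdot 34564 = \frac{204012212672}{1707}$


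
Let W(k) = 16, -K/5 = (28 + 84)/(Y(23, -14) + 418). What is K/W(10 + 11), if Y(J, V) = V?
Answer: -35/404 ≈ -0.086634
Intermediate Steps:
K = -140/101 (K = -5*(28 + 84)/(-14 + 418) = -560/404 = -5*28/101 = -140/101 ≈ -1.3861)
K/W(10 + 11) = -140/101/16 = -140/101*1/16 = -35/404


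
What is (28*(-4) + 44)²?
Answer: 4624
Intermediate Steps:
(28*(-4) + 44)² = (-112 + 44)² = (-68)² = 4624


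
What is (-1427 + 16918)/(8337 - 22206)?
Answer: -15491/13869 ≈ -1.1170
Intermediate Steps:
(-1427 + 16918)/(8337 - 22206) = 15491/(-13869) = 15491*(-1/13869) = -15491/13869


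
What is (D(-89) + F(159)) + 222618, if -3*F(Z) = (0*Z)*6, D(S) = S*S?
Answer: 230539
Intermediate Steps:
D(S) = S²
F(Z) = 0 (F(Z) = -0*Z*6/3 = -0*6 = -⅓*0 = 0)
(D(-89) + F(159)) + 222618 = ((-89)² + 0) + 222618 = (7921 + 0) + 222618 = 7921 + 222618 = 230539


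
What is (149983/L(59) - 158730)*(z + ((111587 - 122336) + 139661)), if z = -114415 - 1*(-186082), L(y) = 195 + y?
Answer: -8056744346023/254 ≈ -3.1719e+10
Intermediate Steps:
z = 71667 (z = -114415 + 186082 = 71667)
(149983/L(59) - 158730)*(z + ((111587 - 122336) + 139661)) = (149983/(195 + 59) - 158730)*(71667 + ((111587 - 122336) + 139661)) = (149983/254 - 158730)*(71667 + (-10749 + 139661)) = (149983*(1/254) - 158730)*(71667 + 128912) = (149983/254 - 158730)*200579 = -40167437/254*200579 = -8056744346023/254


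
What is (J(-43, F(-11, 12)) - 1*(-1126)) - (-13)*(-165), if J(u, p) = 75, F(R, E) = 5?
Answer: -944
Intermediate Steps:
(J(-43, F(-11, 12)) - 1*(-1126)) - (-13)*(-165) = (75 - 1*(-1126)) - (-13)*(-165) = (75 + 1126) - 1*2145 = 1201 - 2145 = -944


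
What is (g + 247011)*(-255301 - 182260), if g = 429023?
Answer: -295806113074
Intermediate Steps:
(g + 247011)*(-255301 - 182260) = (429023 + 247011)*(-255301 - 182260) = 676034*(-437561) = -295806113074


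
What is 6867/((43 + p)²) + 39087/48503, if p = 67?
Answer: 806022801/586886300 ≈ 1.3734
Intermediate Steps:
6867/((43 + p)²) + 39087/48503 = 6867/((43 + 67)²) + 39087/48503 = 6867/(110²) + 39087*(1/48503) = 6867/12100 + 39087/48503 = 806022801/586886300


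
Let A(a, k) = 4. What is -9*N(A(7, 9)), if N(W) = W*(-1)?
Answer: 36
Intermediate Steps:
N(W) = -W
-9*N(A(7, 9)) = -(-9)*4 = -9*(-4) = 36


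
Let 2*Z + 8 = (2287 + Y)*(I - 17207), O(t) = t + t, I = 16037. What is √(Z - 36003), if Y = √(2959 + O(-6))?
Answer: √(-1373902 - 585*√2947) ≈ 1185.6*I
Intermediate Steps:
O(t) = 2*t
Y = √2947 (Y = √(2959 + 2*(-6)) = √(2959 - 12) = √2947 ≈ 54.286)
Z = -1337899 - 585*√2947 (Z = -4 + ((2287 + √2947)*(16037 - 17207))/2 = -4 + ((2287 + √2947)*(-1170))/2 = -4 + (-2675790 - 1170*√2947)/2 = -4 + (-1337895 - 585*√2947) = -1337899 - 585*√2947 ≈ -1.3697e+6)
√(Z - 36003) = √((-1337899 - 585*√2947) - 36003) = √(-1373902 - 585*√2947)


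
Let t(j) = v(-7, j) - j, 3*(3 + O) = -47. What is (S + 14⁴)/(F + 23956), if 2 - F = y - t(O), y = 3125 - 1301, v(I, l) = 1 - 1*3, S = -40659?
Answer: -6729/66452 ≈ -0.10126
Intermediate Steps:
O = -56/3 (O = -3 + (⅓)*(-47) = -3 - 47/3 = -56/3 ≈ -18.667)
v(I, l) = -2 (v(I, l) = 1 - 3 = -2)
t(j) = -2 - j
y = 1824
F = -5416/3 (F = 2 - (1824 - (-2 - 1*(-56/3))) = 2 - (1824 - (-2 + 56/3)) = 2 - (1824 - 1*50/3) = 2 - (1824 - 50/3) = 2 - 1*5422/3 = 2 - 5422/3 = -5416/3 ≈ -1805.3)
(S + 14⁴)/(F + 23956) = (-40659 + 14⁴)/(-5416/3 + 23956) = (-40659 + 38416)/(66452/3) = -2243*3/66452 = -6729/66452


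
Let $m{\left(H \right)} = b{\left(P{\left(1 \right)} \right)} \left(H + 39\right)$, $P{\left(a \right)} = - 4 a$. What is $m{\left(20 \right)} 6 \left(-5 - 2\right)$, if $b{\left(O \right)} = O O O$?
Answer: $158592$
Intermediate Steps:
$b{\left(O \right)} = O^{3}$ ($b{\left(O \right)} = O^{2} O = O^{3}$)
$m{\left(H \right)} = -2496 - 64 H$ ($m{\left(H \right)} = \left(\left(-4\right) 1\right)^{3} \left(H + 39\right) = \left(-4\right)^{3} \left(39 + H\right) = - 64 \left(39 + H\right) = -2496 - 64 H$)
$m{\left(20 \right)} 6 \left(-5 - 2\right) = \left(-2496 - 1280\right) 6 \left(-5 - 2\right) = \left(-2496 - 1280\right) 6 \left(-7\right) = \left(-3776\right) \left(-42\right) = 158592$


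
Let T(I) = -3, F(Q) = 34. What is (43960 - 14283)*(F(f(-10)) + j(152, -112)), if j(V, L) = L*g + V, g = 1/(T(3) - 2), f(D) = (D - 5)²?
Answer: 30923434/5 ≈ 6.1847e+6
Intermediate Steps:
f(D) = (-5 + D)²
g = -⅕ (g = 1/(-3 - 2) = 1/(-5) = -⅕ ≈ -0.20000)
j(V, L) = V - L/5 (j(V, L) = L*(-⅕) + V = -L/5 + V = V - L/5)
(43960 - 14283)*(F(f(-10)) + j(152, -112)) = (43960 - 14283)*(34 + (152 - ⅕*(-112))) = 29677*(34 + (152 + 112/5)) = 29677*(34 + 872/5) = 29677*(1042/5) = 30923434/5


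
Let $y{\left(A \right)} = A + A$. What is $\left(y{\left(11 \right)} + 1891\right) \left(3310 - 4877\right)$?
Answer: $-2997671$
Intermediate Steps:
$y{\left(A \right)} = 2 A$
$\left(y{\left(11 \right)} + 1891\right) \left(3310 - 4877\right) = \left(2 \cdot 11 + 1891\right) \left(3310 - 4877\right) = \left(22 + 1891\right) \left(-1567\right) = 1913 \left(-1567\right) = -2997671$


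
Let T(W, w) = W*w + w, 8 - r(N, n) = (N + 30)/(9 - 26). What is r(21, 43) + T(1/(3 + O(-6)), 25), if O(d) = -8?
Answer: 31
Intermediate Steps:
r(N, n) = 166/17 + N/17 (r(N, n) = 8 - (N + 30)/(9 - 26) = 8 - (30 + N)/(-17) = 8 - (30 + N)*(-1)/17 = 8 - (-30/17 - N/17) = 8 + (30/17 + N/17) = 166/17 + N/17)
T(W, w) = w + W*w
r(21, 43) + T(1/(3 + O(-6)), 25) = (166/17 + (1/17)*21) + 25*(1 + 1/(3 - 8)) = (166/17 + 21/17) + 25*(1 + 1/(-5)) = 11 + 25*(1 - ⅕) = 11 + 25*(⅘) = 11 + 20 = 31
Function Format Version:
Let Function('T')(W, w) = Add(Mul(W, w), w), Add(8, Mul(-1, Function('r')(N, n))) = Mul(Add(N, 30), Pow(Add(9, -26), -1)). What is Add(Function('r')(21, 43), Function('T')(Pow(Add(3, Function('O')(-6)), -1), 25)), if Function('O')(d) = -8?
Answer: 31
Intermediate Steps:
Function('r')(N, n) = Add(Rational(166, 17), Mul(Rational(1, 17), N)) (Function('r')(N, n) = Add(8, Mul(-1, Mul(Add(N, 30), Pow(Add(9, -26), -1)))) = Add(8, Mul(-1, Mul(Add(30, N), Pow(-17, -1)))) = Add(8, Mul(-1, Mul(Add(30, N), Rational(-1, 17)))) = Add(8, Mul(-1, Add(Rational(-30, 17), Mul(Rational(-1, 17), N)))) = Add(8, Add(Rational(30, 17), Mul(Rational(1, 17), N))) = Add(Rational(166, 17), Mul(Rational(1, 17), N)))
Function('T')(W, w) = Add(w, Mul(W, w))
Add(Function('r')(21, 43), Function('T')(Pow(Add(3, Function('O')(-6)), -1), 25)) = Add(Add(Rational(166, 17), Mul(Rational(1, 17), 21)), Mul(25, Add(1, Pow(Add(3, -8), -1)))) = Add(Add(Rational(166, 17), Rational(21, 17)), Mul(25, Add(1, Pow(-5, -1)))) = Add(11, Mul(25, Add(1, Rational(-1, 5)))) = Add(11, Mul(25, Rational(4, 5))) = Add(11, 20) = 31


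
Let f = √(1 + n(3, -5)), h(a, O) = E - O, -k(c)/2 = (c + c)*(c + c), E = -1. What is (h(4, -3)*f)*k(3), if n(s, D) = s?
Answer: -288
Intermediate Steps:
k(c) = -8*c² (k(c) = -2*(c + c)*(c + c) = -2*2*c*2*c = -8*c²)
h(a, O) = -1 - O
f = 2 (f = √(1 + 3) = √4 = 2)
(h(4, -3)*f)*k(3) = ((-1 - 1*(-3))*2)*(-8*3²) = ((-1 + 3)*2)*(-8*9) = (2*2)*(-72) = 4*(-72) = -288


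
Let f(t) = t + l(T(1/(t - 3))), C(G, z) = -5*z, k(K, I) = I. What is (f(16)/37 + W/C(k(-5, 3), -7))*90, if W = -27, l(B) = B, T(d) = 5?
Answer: -4752/259 ≈ -18.348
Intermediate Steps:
f(t) = 5 + t (f(t) = t + 5 = 5 + t)
(f(16)/37 + W/C(k(-5, 3), -7))*90 = ((5 + 16)/37 - 27/((-5*(-7))))*90 = (21*(1/37) - 27/35)*90 = (21/37 - 27*1/35)*90 = (21/37 - 27/35)*90 = -264/1295*90 = -4752/259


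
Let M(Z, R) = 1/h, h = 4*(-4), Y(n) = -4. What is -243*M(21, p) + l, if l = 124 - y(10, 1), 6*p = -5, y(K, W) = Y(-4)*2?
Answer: 2355/16 ≈ 147.19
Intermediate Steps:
y(K, W) = -8 (y(K, W) = -4*2 = -8)
p = -5/6 (p = (1/6)*(-5) = -5/6 ≈ -0.83333)
h = -16
l = 132 (l = 124 - 1*(-8) = 124 + 8 = 132)
M(Z, R) = -1/16 (M(Z, R) = 1/(-16) = -1/16)
-243*M(21, p) + l = -243*(-1/16) + 132 = 243/16 + 132 = 2355/16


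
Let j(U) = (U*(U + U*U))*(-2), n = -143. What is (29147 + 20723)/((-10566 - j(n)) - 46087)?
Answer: -49870/5864169 ≈ -0.0085042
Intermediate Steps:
j(U) = -2*U*(U + U²) (j(U) = (U*(U + U²))*(-2) = -2*U*(U + U²))
(29147 + 20723)/((-10566 - j(n)) - 46087) = (29147 + 20723)/((-10566 - 2*(-143)²*(-1 - 1*(-143))) - 46087) = 49870/((-10566 - 2*20449*(-1 + 143)) - 46087) = 49870/((-10566 - 2*20449*142) - 46087) = 49870/((-10566 - 1*5807516) - 46087) = 49870/((-10566 - 5807516) - 46087) = 49870/(-5818082 - 46087) = 49870/(-5864169) = 49870*(-1/5864169) = -49870/5864169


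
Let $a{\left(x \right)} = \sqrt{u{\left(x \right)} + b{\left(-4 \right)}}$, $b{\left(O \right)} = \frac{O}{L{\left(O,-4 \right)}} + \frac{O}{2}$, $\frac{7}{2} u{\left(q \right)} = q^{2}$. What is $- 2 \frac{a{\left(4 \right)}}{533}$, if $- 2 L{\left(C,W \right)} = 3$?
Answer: $- \frac{2 \sqrt{2310}}{11193} \approx -0.008588$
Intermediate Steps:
$L{\left(C,W \right)} = - \frac{3}{2}$ ($L{\left(C,W \right)} = \left(- \frac{1}{2}\right) 3 = - \frac{3}{2}$)
$u{\left(q \right)} = \frac{2 q^{2}}{7}$
$b{\left(O \right)} = - \frac{O}{6}$ ($b{\left(O \right)} = \frac{O}{- \frac{3}{2}} + \frac{O}{2} = O \left(- \frac{2}{3}\right) + O \frac{1}{2} = - \frac{2 O}{3} + \frac{O}{2} = - \frac{O}{6}$)
$a{\left(x \right)} = \sqrt{\frac{2}{3} + \frac{2 x^{2}}{7}}$ ($a{\left(x \right)} = \sqrt{\frac{2 x^{2}}{7} - - \frac{2}{3}} = \sqrt{\frac{2 x^{2}}{7} + \frac{2}{3}} = \sqrt{\frac{2}{3} + \frac{2 x^{2}}{7}}$)
$- 2 \frac{a{\left(4 \right)}}{533} = - 2 \frac{\frac{1}{21} \sqrt{294 + 126 \cdot 4^{2}}}{533} = - 2 \frac{\sqrt{294 + 126 \cdot 16}}{21} \cdot \frac{1}{533} = - 2 \frac{\sqrt{294 + 2016}}{21} \cdot \frac{1}{533} = - 2 \frac{\sqrt{2310}}{21} \cdot \frac{1}{533} = - 2 \frac{\sqrt{2310}}{11193} = - \frac{2 \sqrt{2310}}{11193}$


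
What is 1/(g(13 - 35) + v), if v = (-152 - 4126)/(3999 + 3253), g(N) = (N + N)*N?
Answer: 3626/3507829 ≈ 0.0010337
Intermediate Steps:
g(N) = 2*N**2 (g(N) = (2*N)*N = 2*N**2)
v = -2139/3626 (v = -4278/7252 = -4278*1/7252 = -2139/3626 ≈ -0.58991)
1/(g(13 - 35) + v) = 1/(2*(13 - 35)**2 - 2139/3626) = 1/(2*(-22)**2 - 2139/3626) = 1/(2*484 - 2139/3626) = 1/(968 - 2139/3626) = 1/(3507829/3626) = 3626/3507829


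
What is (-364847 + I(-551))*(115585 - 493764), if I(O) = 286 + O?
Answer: 138077691048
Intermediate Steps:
(-364847 + I(-551))*(115585 - 493764) = (-364847 + (286 - 551))*(115585 - 493764) = (-364847 - 265)*(-378179) = -365112*(-378179) = 138077691048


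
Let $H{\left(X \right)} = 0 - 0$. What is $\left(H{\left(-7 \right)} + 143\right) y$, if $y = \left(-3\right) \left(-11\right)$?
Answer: $4719$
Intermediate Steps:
$y = 33$
$H{\left(X \right)} = 0$ ($H{\left(X \right)} = 0 + 0 = 0$)
$\left(H{\left(-7 \right)} + 143\right) y = \left(0 + 143\right) 33 = 143 \cdot 33 = 4719$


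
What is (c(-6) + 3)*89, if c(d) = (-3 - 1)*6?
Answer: -1869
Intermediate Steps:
c(d) = -24 (c(d) = -4*6 = -24)
(c(-6) + 3)*89 = (-24 + 3)*89 = -21*89 = -1869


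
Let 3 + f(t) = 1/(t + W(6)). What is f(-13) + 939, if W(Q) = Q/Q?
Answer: 11231/12 ≈ 935.92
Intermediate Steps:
W(Q) = 1
f(t) = -3 + 1/(1 + t) (f(t) = -3 + 1/(t + 1) = -3 + 1/(1 + t))
f(-13) + 939 = (-2 - 3*(-13))/(1 - 13) + 939 = (-2 + 39)/(-12) + 939 = -1/12*37 + 939 = -37/12 + 939 = 11231/12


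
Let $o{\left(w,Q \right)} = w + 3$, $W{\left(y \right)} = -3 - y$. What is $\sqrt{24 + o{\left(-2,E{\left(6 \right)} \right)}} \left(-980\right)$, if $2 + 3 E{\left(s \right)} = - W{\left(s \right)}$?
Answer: $-4900$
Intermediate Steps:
$E{\left(s \right)} = \frac{1}{3} + \frac{s}{3}$ ($E{\left(s \right)} = - \frac{2}{3} + \frac{\left(-1\right) \left(-3 - s\right)}{3} = - \frac{2}{3} + \frac{3 + s}{3} = - \frac{2}{3} + \left(1 + \frac{s}{3}\right) = \frac{1}{3} + \frac{s}{3}$)
$o{\left(w,Q \right)} = 3 + w$
$\sqrt{24 + o{\left(-2,E{\left(6 \right)} \right)}} \left(-980\right) = \sqrt{24 + \left(3 - 2\right)} \left(-980\right) = \sqrt{24 + 1} \left(-980\right) = \sqrt{25} \left(-980\right) = 5 \left(-980\right) = -4900$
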